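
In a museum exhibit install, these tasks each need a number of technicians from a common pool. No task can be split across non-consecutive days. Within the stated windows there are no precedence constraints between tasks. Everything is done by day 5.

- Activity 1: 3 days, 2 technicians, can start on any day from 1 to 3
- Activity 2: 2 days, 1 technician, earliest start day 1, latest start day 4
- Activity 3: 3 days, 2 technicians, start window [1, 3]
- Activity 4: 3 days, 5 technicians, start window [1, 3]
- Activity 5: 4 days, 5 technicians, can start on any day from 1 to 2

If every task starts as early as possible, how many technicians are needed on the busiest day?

Early-start schedule: Activity 1@1, Activity 2@1, Activity 3@1, Activity 4@1, Activity 5@1.
Load per day: day 1: 15, day 2: 15, day 3: 14, day 4: 5, day 5: 0.
Peak is 15.

15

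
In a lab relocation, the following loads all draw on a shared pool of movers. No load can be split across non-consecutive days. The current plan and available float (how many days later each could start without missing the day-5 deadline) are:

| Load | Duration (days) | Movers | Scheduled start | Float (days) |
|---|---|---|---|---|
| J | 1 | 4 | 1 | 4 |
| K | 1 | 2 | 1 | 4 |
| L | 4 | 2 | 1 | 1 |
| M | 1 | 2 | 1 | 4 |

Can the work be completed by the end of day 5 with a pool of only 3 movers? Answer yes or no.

Total mover-days = 16; over 5 days the average is 16/5 > 3, so some day must exceed 3.

no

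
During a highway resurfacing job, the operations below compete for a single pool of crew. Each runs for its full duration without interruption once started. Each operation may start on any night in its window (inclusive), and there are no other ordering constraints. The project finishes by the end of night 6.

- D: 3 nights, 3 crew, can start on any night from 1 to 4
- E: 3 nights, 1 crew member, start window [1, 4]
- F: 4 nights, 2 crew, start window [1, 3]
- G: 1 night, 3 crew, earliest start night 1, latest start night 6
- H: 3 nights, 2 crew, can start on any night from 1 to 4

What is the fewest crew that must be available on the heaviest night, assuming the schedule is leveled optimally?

6

Early-start (D@1, E@1, F@1, G@1, H@1) gives peak 11: n1:11  n2:8  n3:8  n4:2  n5:0  n6:0.
Shift G→5, H→4.
Schedule D@1, E@1, F@1, G@5, H@4: n1:6  n2:6  n3:6  n4:4  n5:5  n6:2 — peak 6.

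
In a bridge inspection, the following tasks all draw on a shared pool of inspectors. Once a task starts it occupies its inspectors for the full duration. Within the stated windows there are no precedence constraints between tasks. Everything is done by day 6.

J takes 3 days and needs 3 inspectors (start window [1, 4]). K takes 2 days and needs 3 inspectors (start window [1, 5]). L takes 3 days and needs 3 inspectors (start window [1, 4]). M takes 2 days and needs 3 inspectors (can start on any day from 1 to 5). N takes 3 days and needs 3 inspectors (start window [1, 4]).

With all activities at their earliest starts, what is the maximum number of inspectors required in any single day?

Early-start schedule: J@1, K@1, L@1, M@1, N@1.
Load per day: day 1: 15, day 2: 15, day 3: 9, day 4: 0, day 5: 0, day 6: 0.
Peak is 15.

15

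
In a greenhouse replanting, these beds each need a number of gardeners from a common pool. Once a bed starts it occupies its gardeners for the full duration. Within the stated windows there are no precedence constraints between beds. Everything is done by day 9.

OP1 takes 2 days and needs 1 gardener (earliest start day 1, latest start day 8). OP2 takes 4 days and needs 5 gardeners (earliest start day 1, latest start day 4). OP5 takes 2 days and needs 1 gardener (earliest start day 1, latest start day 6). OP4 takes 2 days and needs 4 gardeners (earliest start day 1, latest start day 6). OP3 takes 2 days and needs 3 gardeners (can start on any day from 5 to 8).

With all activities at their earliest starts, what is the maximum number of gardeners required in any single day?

Early-start schedule: OP1@1, OP2@1, OP5@1, OP4@1, OP3@5.
Load per day: day 1: 11, day 2: 11, day 3: 5, day 4: 5, day 5: 3, day 6: 3, day 7: 0, day 8: 0, day 9: 0.
Peak is 11.

11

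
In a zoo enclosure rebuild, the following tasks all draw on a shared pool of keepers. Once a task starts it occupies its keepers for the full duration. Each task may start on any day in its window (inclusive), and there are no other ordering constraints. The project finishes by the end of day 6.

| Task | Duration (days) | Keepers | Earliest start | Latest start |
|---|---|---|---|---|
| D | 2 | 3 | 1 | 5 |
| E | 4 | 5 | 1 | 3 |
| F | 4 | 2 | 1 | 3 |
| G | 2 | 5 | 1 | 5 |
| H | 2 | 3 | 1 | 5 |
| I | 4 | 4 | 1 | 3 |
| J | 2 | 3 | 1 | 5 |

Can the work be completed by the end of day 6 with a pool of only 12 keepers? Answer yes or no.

no

The minimum achievable peak is 13; 12 < 13, so no feasible schedule stays within the cap.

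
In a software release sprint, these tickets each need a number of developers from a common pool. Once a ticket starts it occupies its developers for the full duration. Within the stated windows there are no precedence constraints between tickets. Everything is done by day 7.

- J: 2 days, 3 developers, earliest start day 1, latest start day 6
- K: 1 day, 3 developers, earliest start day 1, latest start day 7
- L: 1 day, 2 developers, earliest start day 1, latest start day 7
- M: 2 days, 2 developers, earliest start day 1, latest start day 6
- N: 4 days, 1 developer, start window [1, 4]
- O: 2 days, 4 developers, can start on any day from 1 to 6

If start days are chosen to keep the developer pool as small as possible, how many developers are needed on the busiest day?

4

Early-start (J@1, K@1, L@1, M@1, N@1, O@1) gives peak 15: d1:15  d2:10  d3:1  d4:1  d5:0  d6:0  d7:0.
Shift K→3, L→5, M→4, O→6.
Schedule J@1, K@3, L@5, M@4, N@1, O@6: d1:4  d2:4  d3:4  d4:3  d5:4  d6:4  d7:4 — peak 4.
Total developer-days = 27 over 7 days ⇒ peak ≥ ⌈27/7⌉ = 4, so 4 is optimal.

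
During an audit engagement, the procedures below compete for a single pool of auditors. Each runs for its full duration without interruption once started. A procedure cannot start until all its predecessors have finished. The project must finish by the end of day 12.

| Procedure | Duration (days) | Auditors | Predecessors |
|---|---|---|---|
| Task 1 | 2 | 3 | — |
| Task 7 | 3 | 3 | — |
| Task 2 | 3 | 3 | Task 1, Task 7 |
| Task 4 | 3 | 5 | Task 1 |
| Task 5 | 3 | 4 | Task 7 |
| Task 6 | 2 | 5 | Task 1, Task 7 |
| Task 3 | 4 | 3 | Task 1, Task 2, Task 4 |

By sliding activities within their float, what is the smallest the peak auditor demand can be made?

Early-start (Task 1@1, Task 7@1, Task 2@4, Task 4@3, Task 5@4, Task 6@4, Task 3@7) gives peak 17: d1:6  d2:6  d3:8  d4:17  d5:17  d6:7  d7:3  d8:3  d9:3  d10:3  d11:0  d12:0.
Shift Task 5→6, Task 6→9.
Schedule Task 1@1, Task 7@1, Task 2@4, Task 4@3, Task 5@6, Task 6@9, Task 3@7: d1:6  d2:6  d3:8  d4:8  d5:8  d6:7  d7:7  d8:7  d9:8  d10:8  d11:0  d12:0 — peak 8.

8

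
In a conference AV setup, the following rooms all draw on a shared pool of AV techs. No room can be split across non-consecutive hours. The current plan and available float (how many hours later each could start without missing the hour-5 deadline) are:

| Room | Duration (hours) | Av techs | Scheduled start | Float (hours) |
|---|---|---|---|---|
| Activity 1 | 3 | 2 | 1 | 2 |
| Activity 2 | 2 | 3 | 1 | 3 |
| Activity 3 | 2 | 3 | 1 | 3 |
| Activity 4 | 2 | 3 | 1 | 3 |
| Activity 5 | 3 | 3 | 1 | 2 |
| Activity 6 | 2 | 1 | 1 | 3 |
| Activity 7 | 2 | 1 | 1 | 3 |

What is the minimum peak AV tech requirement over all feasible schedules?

8

Early-start (Activity 1@1, Activity 2@1, Activity 3@1, Activity 4@1, Activity 5@1, Activity 6@1, Activity 7@1) gives peak 16: h1:16  h2:16  h3:5  h4:0  h5:0.
Shift Activity 4→3, Activity 5→3, Activity 6→4, Activity 7→4.
Schedule Activity 1@1, Activity 2@1, Activity 3@1, Activity 4@3, Activity 5@3, Activity 6@4, Activity 7@4: h1:8  h2:8  h3:8  h4:8  h5:5 — peak 8.
Total AV tech-hours = 37 over 5 hours ⇒ peak ≥ ⌈37/5⌉ = 8, so 8 is optimal.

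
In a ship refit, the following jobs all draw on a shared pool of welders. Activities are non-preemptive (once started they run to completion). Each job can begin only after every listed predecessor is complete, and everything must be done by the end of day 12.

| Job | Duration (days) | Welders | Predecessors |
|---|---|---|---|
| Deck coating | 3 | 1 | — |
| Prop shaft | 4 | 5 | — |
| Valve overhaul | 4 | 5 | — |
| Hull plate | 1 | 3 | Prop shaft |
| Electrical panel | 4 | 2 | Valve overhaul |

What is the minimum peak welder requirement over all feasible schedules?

Early-start (Deck coating@1, Prop shaft@1, Valve overhaul@1, Hull plate@5, Electrical panel@5) gives peak 11: d1:11  d2:11  d3:11  d4:10  d5:5  d6:2  d7:2  d8:2  d9:0  d10:0  d11:0  d12:0.
Shift Deck coating→9, Valve overhaul→5, Hull plate→12, Electrical panel→9.
Schedule Deck coating@9, Prop shaft@1, Valve overhaul@5, Hull plate@12, Electrical panel@9: d1:5  d2:5  d3:5  d4:5  d5:5  d6:5  d7:5  d8:5  d9:3  d10:3  d11:3  d12:5 — peak 5.
Total welder-days = 54 over 12 days ⇒ peak ≥ ⌈54/12⌉ = 5, so 5 is optimal.

5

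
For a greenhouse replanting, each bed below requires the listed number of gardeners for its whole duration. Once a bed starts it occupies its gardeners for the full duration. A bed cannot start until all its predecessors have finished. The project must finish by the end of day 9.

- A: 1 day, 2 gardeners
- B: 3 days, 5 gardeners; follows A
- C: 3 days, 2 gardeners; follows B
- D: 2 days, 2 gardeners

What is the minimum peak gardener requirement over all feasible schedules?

5

Early-start (A@1, B@2, C@5, D@1) gives peak 7: d1:4  d2:7  d3:5  d4:5  d5:2  d6:2  d7:2  d8:0  d9:0.
Shift D→5.
Schedule A@1, B@2, C@5, D@5: d1:2  d2:5  d3:5  d4:5  d5:4  d6:4  d7:2  d8:0  d9:0 — peak 5.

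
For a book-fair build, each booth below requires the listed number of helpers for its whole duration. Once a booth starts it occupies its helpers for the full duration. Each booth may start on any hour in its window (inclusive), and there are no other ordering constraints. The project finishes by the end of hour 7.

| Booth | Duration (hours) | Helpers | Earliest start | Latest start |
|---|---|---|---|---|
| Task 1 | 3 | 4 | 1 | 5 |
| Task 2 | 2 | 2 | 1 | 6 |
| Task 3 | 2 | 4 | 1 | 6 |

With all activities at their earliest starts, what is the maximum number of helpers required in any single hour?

10

Early-start schedule: Task 1@1, Task 2@1, Task 3@1.
Load per hour: hour 1: 10, hour 2: 10, hour 3: 4, hour 4: 0, hour 5: 0, hour 6: 0, hour 7: 0.
Peak is 10.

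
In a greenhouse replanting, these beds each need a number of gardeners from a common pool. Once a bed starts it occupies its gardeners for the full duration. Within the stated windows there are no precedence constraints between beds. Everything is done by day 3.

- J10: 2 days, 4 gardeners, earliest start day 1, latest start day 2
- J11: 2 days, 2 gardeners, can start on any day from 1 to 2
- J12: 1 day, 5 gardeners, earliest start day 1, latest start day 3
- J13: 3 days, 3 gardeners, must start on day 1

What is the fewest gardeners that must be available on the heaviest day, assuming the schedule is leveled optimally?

9

Early-start (J10@1, J11@1, J12@1, J13@1) gives peak 14: d1:14  d2:9  d3:3.
Shift J12→3.
Schedule J10@1, J11@1, J12@3, J13@1: d1:9  d2:9  d3:8 — peak 9.
Total gardener-days = 26 over 3 days ⇒ peak ≥ ⌈26/3⌉ = 9, so 9 is optimal.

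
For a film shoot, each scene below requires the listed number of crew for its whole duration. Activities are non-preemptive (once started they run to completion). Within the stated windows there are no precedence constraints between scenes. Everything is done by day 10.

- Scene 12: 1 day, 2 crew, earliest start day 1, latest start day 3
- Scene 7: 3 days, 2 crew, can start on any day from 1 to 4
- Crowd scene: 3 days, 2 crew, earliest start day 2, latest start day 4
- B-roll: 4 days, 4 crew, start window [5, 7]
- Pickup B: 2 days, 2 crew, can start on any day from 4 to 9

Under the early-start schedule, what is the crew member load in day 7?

At early start, day 7 has: B-roll.
Demand: 4 = 4.

4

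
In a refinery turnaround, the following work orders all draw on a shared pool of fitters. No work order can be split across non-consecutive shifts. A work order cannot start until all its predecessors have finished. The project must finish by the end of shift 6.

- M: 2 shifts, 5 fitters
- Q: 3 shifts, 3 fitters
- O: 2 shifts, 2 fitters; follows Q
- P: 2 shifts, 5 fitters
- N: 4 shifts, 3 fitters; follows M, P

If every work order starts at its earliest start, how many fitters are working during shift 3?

6

At early start, shift 3 has: Q, N.
Demand: 3 + 3 = 6.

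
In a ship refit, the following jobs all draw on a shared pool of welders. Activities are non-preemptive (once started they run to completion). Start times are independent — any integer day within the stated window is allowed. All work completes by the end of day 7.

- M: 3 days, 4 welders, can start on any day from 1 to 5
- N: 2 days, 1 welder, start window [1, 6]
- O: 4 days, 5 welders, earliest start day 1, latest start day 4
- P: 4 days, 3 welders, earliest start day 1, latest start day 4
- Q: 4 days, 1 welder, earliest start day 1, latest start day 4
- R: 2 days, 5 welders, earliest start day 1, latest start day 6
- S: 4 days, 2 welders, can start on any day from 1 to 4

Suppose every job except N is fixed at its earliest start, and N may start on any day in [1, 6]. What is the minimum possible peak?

20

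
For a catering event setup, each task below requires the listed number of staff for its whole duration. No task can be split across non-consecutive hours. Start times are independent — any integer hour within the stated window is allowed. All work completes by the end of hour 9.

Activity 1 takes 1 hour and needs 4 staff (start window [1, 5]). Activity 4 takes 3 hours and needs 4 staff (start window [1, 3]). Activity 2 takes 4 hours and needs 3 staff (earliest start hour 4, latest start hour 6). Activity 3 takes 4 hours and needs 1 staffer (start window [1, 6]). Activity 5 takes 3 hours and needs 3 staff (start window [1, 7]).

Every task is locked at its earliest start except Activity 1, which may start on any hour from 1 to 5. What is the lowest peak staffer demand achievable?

Activity 1@1: h1:12  h2:8  h3:8  h4:4  h5:3  h6:3  h7:3  h8:0  h9:0 → peak 12
Activity 1@2: h1:8  h2:12  h3:8  h4:4  h5:3  h6:3  h7:3  h8:0  h9:0 → peak 12
Activity 1@3: h1:8  h2:8  h3:12  h4:4  h5:3  h6:3  h7:3  h8:0  h9:0 → peak 12
Activity 1@4: h1:8  h2:8  h3:8  h4:8  h5:3  h6:3  h7:3  h8:0  h9:0 → peak 8
Activity 1@5: h1:8  h2:8  h3:8  h4:4  h5:7  h6:3  h7:3  h8:0  h9:0 → peak 8
Best is Activity 1@4, peak 8.

8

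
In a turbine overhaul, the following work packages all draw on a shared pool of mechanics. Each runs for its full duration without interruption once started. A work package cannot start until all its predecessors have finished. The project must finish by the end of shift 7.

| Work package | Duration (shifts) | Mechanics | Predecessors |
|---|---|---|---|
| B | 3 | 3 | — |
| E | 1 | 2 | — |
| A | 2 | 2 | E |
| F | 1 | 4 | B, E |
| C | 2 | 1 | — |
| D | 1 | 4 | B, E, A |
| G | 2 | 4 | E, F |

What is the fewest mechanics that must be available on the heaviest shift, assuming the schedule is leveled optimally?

5

Early-start (B@1, E@1, A@2, F@4, C@1, D@4, G@5) gives peak 8: s1:6  s2:6  s3:5  s4:8  s5:4  s6:4  s7:0.
Shift C→4, D→5, G→6.
Schedule B@1, E@1, A@2, F@4, C@4, D@5, G@6: s1:5  s2:5  s3:5  s4:5  s5:5  s6:4  s7:4 — peak 5.
Total mechanic-shifts = 33 over 7 shifts ⇒ peak ≥ ⌈33/7⌉ = 5, so 5 is optimal.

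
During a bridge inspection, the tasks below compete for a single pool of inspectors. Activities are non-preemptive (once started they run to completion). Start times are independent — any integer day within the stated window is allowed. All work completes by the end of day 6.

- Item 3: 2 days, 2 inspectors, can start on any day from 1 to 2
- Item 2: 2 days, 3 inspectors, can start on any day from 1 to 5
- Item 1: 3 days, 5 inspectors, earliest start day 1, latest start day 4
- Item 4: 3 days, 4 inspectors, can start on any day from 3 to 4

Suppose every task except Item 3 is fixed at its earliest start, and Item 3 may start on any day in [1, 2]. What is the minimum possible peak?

Item 3@1: d1:10  d2:10  d3:9  d4:4  d5:4  d6:0 → peak 10
Item 3@2: d1:8  d2:10  d3:11  d4:4  d5:4  d6:0 → peak 11
Best is Item 3@1, peak 10.

10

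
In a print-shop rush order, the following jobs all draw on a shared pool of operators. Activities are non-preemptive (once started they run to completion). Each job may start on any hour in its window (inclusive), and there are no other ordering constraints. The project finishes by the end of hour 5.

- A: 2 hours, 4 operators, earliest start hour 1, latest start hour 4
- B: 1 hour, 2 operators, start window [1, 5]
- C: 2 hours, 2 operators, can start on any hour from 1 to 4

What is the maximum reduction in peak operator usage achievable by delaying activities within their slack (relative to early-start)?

Early-start peak: h1:8  h2:6  h3:0  h4:0  h5:0 ⇒ 8.
Leveled (A@1, B@3, C@3): h1:4  h2:4  h3:4  h4:2  h5:0 ⇒ 4.
Reduction 8 − 4 = 4.

4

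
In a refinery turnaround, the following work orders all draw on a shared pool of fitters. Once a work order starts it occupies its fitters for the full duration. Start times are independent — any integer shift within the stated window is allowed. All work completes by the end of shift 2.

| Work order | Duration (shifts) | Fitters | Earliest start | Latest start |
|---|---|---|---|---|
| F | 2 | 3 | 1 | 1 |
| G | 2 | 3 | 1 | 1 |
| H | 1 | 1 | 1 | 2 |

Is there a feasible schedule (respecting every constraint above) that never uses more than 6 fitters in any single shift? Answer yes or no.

Total fitter-shifts = 13; over 2 shifts the average is 13/2 > 6, so some shift must exceed 6.

no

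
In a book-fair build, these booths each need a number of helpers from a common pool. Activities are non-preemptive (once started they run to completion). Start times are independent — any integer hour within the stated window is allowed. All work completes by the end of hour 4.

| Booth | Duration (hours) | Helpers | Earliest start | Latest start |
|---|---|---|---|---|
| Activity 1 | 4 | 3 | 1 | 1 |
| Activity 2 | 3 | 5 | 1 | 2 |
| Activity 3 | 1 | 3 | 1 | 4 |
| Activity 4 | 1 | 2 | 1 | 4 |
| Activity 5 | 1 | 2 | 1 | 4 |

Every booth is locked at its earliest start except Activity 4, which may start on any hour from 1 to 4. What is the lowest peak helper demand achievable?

Activity 4@1: h1:15  h2:8  h3:8  h4:3 → peak 15
Activity 4@2: h1:13  h2:10  h3:8  h4:3 → peak 13
Activity 4@3: h1:13  h2:8  h3:10  h4:3 → peak 13
Activity 4@4: h1:13  h2:8  h3:8  h4:5 → peak 13
Best is Activity 4@2, peak 13.

13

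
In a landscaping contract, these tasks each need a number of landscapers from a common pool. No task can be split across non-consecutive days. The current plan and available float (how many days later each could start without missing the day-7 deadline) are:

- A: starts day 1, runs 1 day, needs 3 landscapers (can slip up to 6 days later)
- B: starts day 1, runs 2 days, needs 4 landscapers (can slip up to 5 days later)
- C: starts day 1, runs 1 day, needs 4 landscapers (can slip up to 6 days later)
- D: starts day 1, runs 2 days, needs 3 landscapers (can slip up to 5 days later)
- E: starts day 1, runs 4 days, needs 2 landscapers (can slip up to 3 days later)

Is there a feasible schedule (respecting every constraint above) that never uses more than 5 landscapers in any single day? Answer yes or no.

yes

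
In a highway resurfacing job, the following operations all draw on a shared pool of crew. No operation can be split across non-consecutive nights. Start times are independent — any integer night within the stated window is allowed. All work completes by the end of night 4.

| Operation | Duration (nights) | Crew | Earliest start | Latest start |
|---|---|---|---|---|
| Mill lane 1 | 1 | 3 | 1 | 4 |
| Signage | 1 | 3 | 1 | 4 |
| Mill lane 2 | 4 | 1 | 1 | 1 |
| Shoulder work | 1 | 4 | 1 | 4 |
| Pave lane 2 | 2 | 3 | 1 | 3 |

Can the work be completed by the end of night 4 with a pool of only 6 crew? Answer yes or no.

The minimum achievable peak is 7; 6 < 7, so no feasible schedule stays within the cap.

no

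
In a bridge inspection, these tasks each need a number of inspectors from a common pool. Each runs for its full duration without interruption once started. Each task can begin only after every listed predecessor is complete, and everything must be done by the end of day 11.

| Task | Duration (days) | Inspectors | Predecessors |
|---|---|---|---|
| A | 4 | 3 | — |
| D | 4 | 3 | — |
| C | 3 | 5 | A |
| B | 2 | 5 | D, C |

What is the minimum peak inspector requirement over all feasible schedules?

Schedule A@1, D@1, C@5, B@8: d1:6  d2:6  d3:6  d4:6  d5:5  d6:5  d7:5  d8:5  d9:5  d10:0  d11:0 — peak 6.

6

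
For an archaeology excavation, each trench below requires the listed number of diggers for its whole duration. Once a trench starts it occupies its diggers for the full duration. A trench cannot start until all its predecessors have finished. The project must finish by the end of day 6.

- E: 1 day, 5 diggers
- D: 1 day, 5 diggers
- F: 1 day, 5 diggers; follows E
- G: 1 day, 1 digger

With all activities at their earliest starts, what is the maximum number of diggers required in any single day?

Early-start schedule: E@1, D@1, F@2, G@1.
Load per day: day 1: 11, day 2: 5, day 3: 0, day 4: 0, day 5: 0, day 6: 0.
Peak is 11.

11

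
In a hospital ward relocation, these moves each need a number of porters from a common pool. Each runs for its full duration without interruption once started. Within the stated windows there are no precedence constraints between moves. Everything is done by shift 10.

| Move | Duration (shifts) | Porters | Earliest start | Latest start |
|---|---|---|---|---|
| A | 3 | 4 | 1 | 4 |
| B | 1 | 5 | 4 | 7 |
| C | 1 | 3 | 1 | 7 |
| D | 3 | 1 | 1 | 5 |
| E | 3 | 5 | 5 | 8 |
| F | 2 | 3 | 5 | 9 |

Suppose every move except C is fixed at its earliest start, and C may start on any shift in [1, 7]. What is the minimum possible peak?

8

C@1: s1:8  s2:5  s3:5  s4:5  s5:8  s6:8  s7:5  s8:0  s9:0  s10:0 → peak 8
C@2: s1:5  s2:8  s3:5  s4:5  s5:8  s6:8  s7:5  s8:0  s9:0  s10:0 → peak 8
C@3: s1:5  s2:5  s3:8  s4:5  s5:8  s6:8  s7:5  s8:0  s9:0  s10:0 → peak 8
C@4: s1:5  s2:5  s3:5  s4:8  s5:8  s6:8  s7:5  s8:0  s9:0  s10:0 → peak 8
C@5: s1:5  s2:5  s3:5  s4:5  s5:11  s6:8  s7:5  s8:0  s9:0  s10:0 → peak 11
C@6: s1:5  s2:5  s3:5  s4:5  s5:8  s6:11  s7:5  s8:0  s9:0  s10:0 → peak 11
C@7: s1:5  s2:5  s3:5  s4:5  s5:8  s6:8  s7:8  s8:0  s9:0  s10:0 → peak 8
Best is C@1, peak 8.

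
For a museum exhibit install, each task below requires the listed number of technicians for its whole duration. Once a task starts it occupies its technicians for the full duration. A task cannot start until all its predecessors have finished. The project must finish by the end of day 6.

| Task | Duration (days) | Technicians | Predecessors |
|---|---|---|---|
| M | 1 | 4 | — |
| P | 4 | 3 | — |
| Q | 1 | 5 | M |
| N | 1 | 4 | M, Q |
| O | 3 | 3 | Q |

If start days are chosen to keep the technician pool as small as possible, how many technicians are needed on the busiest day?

Early-start (M@1, P@1, Q@2, N@3, O@3) gives peak 10: d1:7  d2:8  d3:10  d4:6  d5:3  d6:0.
Shift P→3, O→4.
Schedule M@1, P@3, Q@2, N@3, O@4: d1:4  d2:5  d3:7  d4:6  d5:6  d6:6 — peak 7.

7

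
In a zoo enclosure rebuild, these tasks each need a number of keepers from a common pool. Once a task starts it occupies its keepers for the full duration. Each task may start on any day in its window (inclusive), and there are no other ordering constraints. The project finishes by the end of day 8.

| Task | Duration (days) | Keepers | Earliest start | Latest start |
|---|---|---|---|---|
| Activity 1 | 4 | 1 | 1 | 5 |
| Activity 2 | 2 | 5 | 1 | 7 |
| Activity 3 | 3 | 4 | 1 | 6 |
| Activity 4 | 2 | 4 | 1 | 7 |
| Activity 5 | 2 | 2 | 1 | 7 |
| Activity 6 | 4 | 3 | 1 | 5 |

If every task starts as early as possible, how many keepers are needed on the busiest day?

19

Early-start schedule: Activity 1@1, Activity 2@1, Activity 3@1, Activity 4@1, Activity 5@1, Activity 6@1.
Load per day: day 1: 19, day 2: 19, day 3: 8, day 4: 4, day 5: 0, day 6: 0, day 7: 0, day 8: 0.
Peak is 19.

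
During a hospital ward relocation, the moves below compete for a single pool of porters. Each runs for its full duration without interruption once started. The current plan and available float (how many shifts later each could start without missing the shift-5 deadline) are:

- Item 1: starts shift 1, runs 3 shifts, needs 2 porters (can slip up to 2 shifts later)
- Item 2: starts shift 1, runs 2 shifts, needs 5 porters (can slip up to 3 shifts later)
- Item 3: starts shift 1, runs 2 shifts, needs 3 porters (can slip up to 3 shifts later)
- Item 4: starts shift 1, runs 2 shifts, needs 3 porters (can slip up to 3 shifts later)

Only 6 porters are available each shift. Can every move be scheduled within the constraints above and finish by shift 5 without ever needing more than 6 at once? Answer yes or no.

no

The minimum achievable peak is 7; 6 < 7, so no feasible schedule stays within the cap.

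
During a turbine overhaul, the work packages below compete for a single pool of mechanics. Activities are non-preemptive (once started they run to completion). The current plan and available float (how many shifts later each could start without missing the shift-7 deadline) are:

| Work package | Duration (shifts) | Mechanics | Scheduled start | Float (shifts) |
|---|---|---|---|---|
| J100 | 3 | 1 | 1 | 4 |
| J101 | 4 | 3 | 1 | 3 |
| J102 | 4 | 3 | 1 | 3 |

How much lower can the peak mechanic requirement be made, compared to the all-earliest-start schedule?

1

Early-start peak: s1:7  s2:7  s3:7  s4:6  s5:0  s6:0  s7:0 ⇒ 7.
Leveled (J100@1, J101@1, J102@4): s1:4  s2:4  s3:4  s4:6  s5:3  s6:3  s7:3 ⇒ 6.
Reduction 7 − 6 = 1.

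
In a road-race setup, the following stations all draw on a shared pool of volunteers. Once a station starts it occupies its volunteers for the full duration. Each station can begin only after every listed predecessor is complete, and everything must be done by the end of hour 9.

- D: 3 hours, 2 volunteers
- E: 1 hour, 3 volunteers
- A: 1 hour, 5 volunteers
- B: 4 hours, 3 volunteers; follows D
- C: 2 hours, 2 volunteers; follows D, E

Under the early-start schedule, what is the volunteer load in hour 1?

At early start, hour 1 has: D, E, A.
Demand: 2 + 3 + 5 = 10.

10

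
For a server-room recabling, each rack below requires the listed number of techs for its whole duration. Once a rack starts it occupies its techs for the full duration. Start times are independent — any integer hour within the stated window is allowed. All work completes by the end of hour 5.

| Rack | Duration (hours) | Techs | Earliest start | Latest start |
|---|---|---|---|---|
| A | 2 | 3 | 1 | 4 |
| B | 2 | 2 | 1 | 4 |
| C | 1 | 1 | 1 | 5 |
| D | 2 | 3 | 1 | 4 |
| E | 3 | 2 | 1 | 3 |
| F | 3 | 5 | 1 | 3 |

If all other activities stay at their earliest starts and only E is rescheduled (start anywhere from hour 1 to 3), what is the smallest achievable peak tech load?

14

E@1: h1:16  h2:15  h3:7  h4:0  h5:0 → peak 16
E@2: h1:14  h2:15  h3:7  h4:2  h5:0 → peak 15
E@3: h1:14  h2:13  h3:7  h4:2  h5:2 → peak 14
Best is E@3, peak 14.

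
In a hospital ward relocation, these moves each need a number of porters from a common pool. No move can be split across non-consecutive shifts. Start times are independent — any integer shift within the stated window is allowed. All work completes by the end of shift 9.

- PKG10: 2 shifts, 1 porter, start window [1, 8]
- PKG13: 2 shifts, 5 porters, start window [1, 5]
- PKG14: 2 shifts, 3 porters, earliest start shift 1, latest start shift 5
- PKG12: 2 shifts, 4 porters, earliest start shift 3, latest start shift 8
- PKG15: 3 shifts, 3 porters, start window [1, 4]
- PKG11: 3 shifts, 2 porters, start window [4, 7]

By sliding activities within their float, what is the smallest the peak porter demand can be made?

Early-start (PKG10@1, PKG13@1, PKG14@1, PKG12@3, PKG15@1, PKG11@4) gives peak 12: s1:12  s2:12  s3:7  s4:6  s5:2  s6:2  s7:0  s8:0  s9:0.
Shift PKG14→3, PKG12→6, PKG15→3, PKG11→5.
Schedule PKG10@1, PKG13@1, PKG14@3, PKG12@6, PKG15@3, PKG11@5: s1:6  s2:6  s3:6  s4:6  s5:5  s6:6  s7:6  s8:0  s9:0 — peak 6.

6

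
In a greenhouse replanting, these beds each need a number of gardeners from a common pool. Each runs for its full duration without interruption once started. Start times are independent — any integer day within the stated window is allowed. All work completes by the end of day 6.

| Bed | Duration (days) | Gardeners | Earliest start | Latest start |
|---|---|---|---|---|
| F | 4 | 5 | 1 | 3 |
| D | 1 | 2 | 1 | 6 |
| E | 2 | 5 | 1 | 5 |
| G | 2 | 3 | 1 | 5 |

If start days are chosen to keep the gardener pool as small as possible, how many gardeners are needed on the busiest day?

Early-start (F@1, D@1, E@1, G@1) gives peak 15: d1:15  d2:13  d3:5  d4:5  d5:0  d6:0.
Shift E→5, G→2.
Schedule F@1, D@1, E@5, G@2: d1:7  d2:8  d3:8  d4:5  d5:5  d6:5 — peak 8.

8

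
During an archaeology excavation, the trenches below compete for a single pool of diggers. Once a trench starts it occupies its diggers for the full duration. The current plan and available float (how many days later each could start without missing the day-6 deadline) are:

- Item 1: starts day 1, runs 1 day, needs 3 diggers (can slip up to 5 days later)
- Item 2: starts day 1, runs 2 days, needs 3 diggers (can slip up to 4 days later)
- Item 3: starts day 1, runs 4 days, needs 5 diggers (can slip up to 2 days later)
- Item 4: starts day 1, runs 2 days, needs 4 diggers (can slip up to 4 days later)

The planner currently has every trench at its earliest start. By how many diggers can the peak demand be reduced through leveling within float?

7

Early-start peak: d1:15  d2:12  d3:5  d4:5  d5:0  d6:0 ⇒ 15.
Leveled (Item 1@1, Item 2@2, Item 3@1, Item 4@5): d1:8  d2:8  d3:8  d4:5  d5:4  d6:4 ⇒ 8.
Reduction 15 − 8 = 7.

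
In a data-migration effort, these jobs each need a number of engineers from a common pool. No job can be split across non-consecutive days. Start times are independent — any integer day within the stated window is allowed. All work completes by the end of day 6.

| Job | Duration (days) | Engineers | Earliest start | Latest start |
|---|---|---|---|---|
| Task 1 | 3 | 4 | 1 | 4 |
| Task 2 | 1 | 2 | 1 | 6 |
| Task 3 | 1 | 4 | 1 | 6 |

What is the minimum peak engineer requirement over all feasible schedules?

Early-start (Task 1@1, Task 2@1, Task 3@1) gives peak 10: d1:10  d2:4  d3:4  d4:0  d5:0  d6:0.
Shift Task 2→4, Task 3→5.
Schedule Task 1@1, Task 2@4, Task 3@5: d1:4  d2:4  d3:4  d4:2  d5:4  d6:0 — peak 4.

4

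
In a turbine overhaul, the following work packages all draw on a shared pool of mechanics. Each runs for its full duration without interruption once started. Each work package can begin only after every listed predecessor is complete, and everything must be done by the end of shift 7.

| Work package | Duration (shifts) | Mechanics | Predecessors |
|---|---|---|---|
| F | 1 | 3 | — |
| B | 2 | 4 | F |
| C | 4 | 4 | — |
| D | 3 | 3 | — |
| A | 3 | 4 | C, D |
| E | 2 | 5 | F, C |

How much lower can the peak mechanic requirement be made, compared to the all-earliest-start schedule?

1

Early-start peak: s1:10  s2:11  s3:11  s4:4  s5:9  s6:9  s7:4 ⇒ 11.
Leveled (F@1, B@4, C@1, D@1, A@5, E@6): s1:10  s2:7  s3:7  s4:8  s5:8  s6:9  s7:9 ⇒ 10.
Reduction 11 − 10 = 1.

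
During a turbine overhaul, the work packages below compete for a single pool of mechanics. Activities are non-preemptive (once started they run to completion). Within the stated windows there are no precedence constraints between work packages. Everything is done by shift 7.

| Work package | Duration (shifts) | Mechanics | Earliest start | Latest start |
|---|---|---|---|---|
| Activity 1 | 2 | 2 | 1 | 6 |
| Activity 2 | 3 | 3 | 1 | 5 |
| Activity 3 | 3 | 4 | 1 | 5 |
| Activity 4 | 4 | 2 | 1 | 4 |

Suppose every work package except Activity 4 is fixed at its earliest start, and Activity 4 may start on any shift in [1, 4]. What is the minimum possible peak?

9

Activity 4@1: s1:11  s2:11  s3:9  s4:2  s5:0  s6:0  s7:0 → peak 11
Activity 4@2: s1:9  s2:11  s3:9  s4:2  s5:2  s6:0  s7:0 → peak 11
Activity 4@3: s1:9  s2:9  s3:9  s4:2  s5:2  s6:2  s7:0 → peak 9
Activity 4@4: s1:9  s2:9  s3:7  s4:2  s5:2  s6:2  s7:2 → peak 9
Best is Activity 4@3, peak 9.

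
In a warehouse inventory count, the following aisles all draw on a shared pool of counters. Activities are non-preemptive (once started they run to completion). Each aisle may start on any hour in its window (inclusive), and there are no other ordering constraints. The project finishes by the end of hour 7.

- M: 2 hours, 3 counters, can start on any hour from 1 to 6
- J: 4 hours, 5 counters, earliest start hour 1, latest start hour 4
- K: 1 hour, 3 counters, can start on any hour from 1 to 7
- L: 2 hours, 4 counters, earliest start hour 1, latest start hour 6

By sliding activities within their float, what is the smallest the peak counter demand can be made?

Early-start (M@1, J@1, K@1, L@1) gives peak 15: h1:15  h2:12  h3:5  h4:5  h5:0  h6:0  h7:0.
Shift J→3, K→7.
Schedule M@1, J@3, K@7, L@1: h1:7  h2:7  h3:5  h4:5  h5:5  h6:5  h7:3 — peak 7.

7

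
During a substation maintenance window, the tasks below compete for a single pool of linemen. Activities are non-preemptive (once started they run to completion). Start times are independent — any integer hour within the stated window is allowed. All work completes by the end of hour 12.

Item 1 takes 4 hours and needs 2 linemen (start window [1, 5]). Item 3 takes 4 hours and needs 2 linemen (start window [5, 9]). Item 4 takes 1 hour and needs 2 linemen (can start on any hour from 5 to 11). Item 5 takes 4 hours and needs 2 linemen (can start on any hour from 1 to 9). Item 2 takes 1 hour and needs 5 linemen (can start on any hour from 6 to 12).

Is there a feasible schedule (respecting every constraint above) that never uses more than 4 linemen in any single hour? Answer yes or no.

no

The minimum achievable peak is 5; 4 < 5, so no feasible schedule stays within the cap.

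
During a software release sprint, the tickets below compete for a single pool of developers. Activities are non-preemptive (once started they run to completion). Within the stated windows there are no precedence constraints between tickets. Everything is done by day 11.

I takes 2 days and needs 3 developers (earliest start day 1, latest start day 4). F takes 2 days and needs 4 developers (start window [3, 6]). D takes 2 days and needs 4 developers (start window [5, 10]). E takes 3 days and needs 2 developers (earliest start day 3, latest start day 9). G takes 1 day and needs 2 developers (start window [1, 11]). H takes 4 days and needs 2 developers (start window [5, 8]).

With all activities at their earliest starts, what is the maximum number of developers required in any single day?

8

Early-start schedule: I@1, F@3, D@5, E@3, G@1, H@5.
Load per day: day 1: 5, day 2: 3, day 3: 6, day 4: 6, day 5: 8, day 6: 6, day 7: 2, day 8: 2, day 9: 0, day 10: 0, day 11: 0.
Peak is 8.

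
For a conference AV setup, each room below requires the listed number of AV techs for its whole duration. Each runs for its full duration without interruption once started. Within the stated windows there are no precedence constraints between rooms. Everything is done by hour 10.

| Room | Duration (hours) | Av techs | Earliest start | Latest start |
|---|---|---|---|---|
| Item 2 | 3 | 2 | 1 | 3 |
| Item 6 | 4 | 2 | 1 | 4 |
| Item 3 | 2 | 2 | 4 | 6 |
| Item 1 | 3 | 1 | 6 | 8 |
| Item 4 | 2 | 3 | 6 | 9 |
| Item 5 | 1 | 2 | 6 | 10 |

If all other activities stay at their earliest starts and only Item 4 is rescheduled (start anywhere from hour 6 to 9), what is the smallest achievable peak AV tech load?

4

Item 4@6: h1:4  h2:4  h3:4  h4:4  h5:2  h6:6  h7:4  h8:1  h9:0  h10:0 → peak 6
Item 4@7: h1:4  h2:4  h3:4  h4:4  h5:2  h6:3  h7:4  h8:4  h9:0  h10:0 → peak 4
Item 4@8: h1:4  h2:4  h3:4  h4:4  h5:2  h6:3  h7:1  h8:4  h9:3  h10:0 → peak 4
Item 4@9: h1:4  h2:4  h3:4  h4:4  h5:2  h6:3  h7:1  h8:1  h9:3  h10:3 → peak 4
Best is Item 4@7, peak 4.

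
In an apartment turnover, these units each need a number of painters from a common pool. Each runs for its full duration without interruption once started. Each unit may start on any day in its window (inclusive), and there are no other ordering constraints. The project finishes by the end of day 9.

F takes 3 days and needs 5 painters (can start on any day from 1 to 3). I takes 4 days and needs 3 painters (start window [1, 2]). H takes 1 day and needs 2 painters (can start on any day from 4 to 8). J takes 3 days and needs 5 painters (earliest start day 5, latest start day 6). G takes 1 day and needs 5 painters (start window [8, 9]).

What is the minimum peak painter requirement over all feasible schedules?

8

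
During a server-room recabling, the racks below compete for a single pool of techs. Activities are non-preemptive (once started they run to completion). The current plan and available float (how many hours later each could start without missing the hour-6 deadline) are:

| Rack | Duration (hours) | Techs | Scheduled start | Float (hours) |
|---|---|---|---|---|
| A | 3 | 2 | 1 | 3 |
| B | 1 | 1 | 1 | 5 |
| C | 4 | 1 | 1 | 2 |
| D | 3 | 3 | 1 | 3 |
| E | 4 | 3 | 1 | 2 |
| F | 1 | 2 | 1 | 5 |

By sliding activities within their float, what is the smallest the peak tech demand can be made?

7

Early-start (A@1, B@1, C@1, D@1, E@1, F@1) gives peak 12: h1:12  h2:9  h3:9  h4:4  h5:0  h6:0.
Shift D→4, F→5.
Schedule A@1, B@1, C@1, D@4, E@1, F@5: h1:7  h2:6  h3:6  h4:7  h5:5  h6:3 — peak 7.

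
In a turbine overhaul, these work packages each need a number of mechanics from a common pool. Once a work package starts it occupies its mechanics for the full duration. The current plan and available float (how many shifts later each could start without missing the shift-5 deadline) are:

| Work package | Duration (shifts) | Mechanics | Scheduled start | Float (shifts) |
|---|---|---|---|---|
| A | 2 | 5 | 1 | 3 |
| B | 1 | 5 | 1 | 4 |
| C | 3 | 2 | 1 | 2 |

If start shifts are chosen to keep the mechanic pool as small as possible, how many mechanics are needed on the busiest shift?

7

Early-start (A@1, B@1, C@1) gives peak 12: s1:12  s2:7  s3:2  s4:0  s5:0.
Shift B→3.
Schedule A@1, B@3, C@1: s1:7  s2:7  s3:7  s4:0  s5:0 — peak 7.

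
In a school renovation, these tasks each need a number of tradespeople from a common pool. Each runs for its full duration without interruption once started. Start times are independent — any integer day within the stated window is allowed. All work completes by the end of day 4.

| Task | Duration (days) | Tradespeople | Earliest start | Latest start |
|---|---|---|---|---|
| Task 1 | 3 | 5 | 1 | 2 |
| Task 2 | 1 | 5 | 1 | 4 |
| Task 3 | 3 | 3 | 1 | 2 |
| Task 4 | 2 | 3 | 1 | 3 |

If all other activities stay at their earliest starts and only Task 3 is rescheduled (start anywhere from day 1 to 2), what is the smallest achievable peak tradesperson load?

13

Task 3@1: d1:16  d2:11  d3:8  d4:0 → peak 16
Task 3@2: d1:13  d2:11  d3:8  d4:3 → peak 13
Best is Task 3@2, peak 13.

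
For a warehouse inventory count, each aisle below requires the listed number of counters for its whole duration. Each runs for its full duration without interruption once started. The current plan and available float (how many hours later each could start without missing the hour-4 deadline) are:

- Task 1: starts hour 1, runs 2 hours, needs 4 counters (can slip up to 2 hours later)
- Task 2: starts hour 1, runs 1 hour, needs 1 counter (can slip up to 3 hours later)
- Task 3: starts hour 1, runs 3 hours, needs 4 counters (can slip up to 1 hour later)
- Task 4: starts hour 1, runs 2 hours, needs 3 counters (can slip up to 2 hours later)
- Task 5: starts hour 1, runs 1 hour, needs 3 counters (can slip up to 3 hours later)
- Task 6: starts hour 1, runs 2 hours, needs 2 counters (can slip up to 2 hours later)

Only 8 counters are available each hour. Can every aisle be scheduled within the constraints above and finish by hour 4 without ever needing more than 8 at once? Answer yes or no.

no

Total counter-hours = 34; over 4 hours the average is 34/4 > 8, so some hour must exceed 8.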